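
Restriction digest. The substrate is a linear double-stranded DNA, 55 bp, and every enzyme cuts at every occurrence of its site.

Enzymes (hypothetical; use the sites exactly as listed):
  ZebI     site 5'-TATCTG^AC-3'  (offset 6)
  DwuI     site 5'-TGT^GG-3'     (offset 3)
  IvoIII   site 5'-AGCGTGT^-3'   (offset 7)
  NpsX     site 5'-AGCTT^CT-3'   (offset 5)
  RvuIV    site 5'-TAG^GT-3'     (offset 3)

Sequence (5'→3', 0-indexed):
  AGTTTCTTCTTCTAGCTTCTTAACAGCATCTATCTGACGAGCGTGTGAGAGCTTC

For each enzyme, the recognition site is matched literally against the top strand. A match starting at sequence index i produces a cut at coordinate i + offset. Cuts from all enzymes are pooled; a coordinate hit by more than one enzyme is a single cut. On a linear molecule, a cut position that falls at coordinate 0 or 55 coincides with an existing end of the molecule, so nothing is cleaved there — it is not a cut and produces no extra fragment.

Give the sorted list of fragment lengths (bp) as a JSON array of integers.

[9,10,18,18]

Scan for sites:
  ZebI (TATCTGAC, off=6): starts [30] → cuts [36]
  DwuI (TGTGG, off=3): no sites
  IvoIII (AGCGTGT, off=7): starts [39] → cuts [46]
  NpsX (AGCTTCT, off=5): starts [13] → cuts [18]
  RvuIV (TAGGT, off=3): no sites

Pooled cuts: [18, 36, 46]

Fragment lengths:
  [0,18): 18 bp
  [18,36): 18 bp
  [36,46): 10 bp
  [46,55): 9 bp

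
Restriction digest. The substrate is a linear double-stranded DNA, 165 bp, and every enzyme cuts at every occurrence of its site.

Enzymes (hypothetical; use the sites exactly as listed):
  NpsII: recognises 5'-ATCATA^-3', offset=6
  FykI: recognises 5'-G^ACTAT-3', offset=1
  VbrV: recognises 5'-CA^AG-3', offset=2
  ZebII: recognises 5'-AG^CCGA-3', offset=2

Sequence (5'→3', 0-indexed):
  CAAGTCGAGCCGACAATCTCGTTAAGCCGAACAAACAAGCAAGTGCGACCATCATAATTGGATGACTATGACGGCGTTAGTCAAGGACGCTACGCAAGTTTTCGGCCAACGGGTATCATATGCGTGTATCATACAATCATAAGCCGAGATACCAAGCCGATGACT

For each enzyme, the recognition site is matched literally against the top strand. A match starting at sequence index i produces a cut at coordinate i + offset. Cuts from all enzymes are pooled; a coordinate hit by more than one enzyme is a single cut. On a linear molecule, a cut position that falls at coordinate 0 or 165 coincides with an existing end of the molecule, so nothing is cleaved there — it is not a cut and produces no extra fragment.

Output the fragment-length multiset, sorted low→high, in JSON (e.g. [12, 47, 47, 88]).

Per-enzyme occurrences:
  NpsII (ATCATA, off=6): starts [50, 114, 127, 135] → cuts [56, 120, 133, 141]
  FykI (GACTAT, off=1): starts [63] → cuts [64]
  VbrV (CAAG, off=2): starts [0, 35, 39, 81, 94, 152] → cuts [2, 37, 41, 83, 96, 154]
  ZebII (AGCCGA, off=2): starts [7, 24, 141, 154] → cuts [9, 26, 143, 156]

Pooled cuts: [2, 9, 26, 37, 41, 56, 64, 83, 96, 120, 133, 141, 143, 154, 156]

Fragments:
  [0,2): 2 bp
  [2,9): 7 bp
  [9,26): 17 bp
  [26,37): 11 bp
  [37,41): 4 bp
  [41,56): 15 bp
  [56,64): 8 bp
  [64,83): 19 bp
  [83,96): 13 bp
  [96,120): 24 bp
  [120,133): 13 bp
  [133,141): 8 bp
  [141,143): 2 bp
  [143,154): 11 bp
  [154,156): 2 bp
  [156,165): 9 bp

[2,2,2,4,7,8,8,9,11,11,13,13,15,17,19,24]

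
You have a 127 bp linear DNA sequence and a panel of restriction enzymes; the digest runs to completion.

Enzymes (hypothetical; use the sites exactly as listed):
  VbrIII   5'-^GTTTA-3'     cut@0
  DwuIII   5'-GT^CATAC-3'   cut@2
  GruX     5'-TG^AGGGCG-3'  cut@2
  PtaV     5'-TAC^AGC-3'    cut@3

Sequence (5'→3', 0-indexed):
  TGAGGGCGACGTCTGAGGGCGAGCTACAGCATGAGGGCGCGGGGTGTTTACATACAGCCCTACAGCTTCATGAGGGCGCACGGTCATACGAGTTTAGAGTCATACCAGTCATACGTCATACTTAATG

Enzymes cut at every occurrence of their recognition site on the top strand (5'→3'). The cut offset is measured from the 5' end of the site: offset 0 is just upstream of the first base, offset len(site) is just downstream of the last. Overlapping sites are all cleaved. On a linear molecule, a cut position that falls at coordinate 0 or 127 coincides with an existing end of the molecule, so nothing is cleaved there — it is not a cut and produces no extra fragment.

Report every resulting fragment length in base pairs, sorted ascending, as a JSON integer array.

[2,6,7,7,8,9,9,9,10,11,12,12,12,13]

Site scan:
  VbrIII (GTTTA, off=0): starts [45, 91] → cuts [45, 91]
  DwuIII (GTCATAC, off=2): starts [82, 98, 107, 114] → cuts [84, 100, 109, 116]
  GruX (TGAGGGCG, off=2): starts [0, 13, 31, 70] → cuts [2, 15, 33, 72]
  PtaV (TACAGC, off=3): starts [24, 52, 60] → cuts [27, 55, 63]

All cut coordinates (distinct, sorted): [2, 15, 27, 33, 45, 55, 63, 72, 84, 91, 100, 109, 116]

Fragment lengths:
  [0,2): 2 bp
  [2,15): 13 bp
  [15,27): 12 bp
  [27,33): 6 bp
  [33,45): 12 bp
  [45,55): 10 bp
  [55,63): 8 bp
  [63,72): 9 bp
  [72,84): 12 bp
  [84,91): 7 bp
  [91,100): 9 bp
  [100,109): 9 bp
  [109,116): 7 bp
  [116,127): 11 bp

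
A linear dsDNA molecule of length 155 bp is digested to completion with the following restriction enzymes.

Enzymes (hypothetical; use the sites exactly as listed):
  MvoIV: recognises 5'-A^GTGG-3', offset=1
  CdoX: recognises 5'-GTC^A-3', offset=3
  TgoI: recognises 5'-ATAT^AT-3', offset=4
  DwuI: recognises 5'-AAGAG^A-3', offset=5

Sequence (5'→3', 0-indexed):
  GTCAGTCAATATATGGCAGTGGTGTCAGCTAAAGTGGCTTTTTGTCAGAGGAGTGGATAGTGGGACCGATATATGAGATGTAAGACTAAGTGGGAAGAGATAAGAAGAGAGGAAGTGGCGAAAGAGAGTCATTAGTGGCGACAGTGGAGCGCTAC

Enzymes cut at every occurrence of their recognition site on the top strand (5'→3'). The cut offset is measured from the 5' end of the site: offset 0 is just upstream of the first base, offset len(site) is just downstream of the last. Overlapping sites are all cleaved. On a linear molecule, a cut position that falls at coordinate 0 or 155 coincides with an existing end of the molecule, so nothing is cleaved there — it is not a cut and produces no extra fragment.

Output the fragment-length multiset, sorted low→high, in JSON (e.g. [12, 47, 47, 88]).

Scan for sites:
  MvoIV AGTGG/1: at [17, 32, 51, 58, 88, 113, 133, 142] ⇒ [18, 33, 52, 59, 89, 114, 134, 143]
  CdoX GTCA/3: at [0, 4, 23, 43, 127] ⇒ [3, 7, 26, 46, 130]
  TgoI ATATAT/4: at [8, 68] ⇒ [12, 72]
  DwuI AAGAGA/5: at [94, 104, 121] ⇒ [99, 109, 126]

All cut coordinates (distinct, sorted): [3, 7, 12, 18, 26, 33, 46, 52, 59, 72, 89, 99, 109, 114, 126, 130, 134, 143]

Fragment lengths:
  [0,3): 3 bp
  [3,7): 4 bp
  [7,12): 5 bp
  [12,18): 6 bp
  [18,26): 8 bp
  [26,33): 7 bp
  [33,46): 13 bp
  [46,52): 6 bp
  [52,59): 7 bp
  [59,72): 13 bp
  [72,89): 17 bp
  [89,99): 10 bp
  [99,109): 10 bp
  [109,114): 5 bp
  [114,126): 12 bp
  [126,130): 4 bp
  [130,134): 4 bp
  [134,143): 9 bp
  [143,155): 12 bp

[3,4,4,4,5,5,6,6,7,7,8,9,10,10,12,12,13,13,17]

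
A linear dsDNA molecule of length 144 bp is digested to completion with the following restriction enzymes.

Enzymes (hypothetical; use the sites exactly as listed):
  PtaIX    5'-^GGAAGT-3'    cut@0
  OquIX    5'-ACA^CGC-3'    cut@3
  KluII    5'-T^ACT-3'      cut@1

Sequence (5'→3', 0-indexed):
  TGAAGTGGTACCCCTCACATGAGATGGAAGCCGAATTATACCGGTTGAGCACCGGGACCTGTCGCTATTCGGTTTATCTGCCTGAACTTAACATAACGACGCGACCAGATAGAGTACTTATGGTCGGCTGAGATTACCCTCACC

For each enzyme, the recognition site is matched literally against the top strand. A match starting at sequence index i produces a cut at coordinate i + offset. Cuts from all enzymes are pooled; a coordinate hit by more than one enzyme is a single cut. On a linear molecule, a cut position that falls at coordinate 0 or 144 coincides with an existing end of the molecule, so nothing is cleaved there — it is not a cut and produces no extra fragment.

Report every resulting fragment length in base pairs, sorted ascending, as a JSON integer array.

Scan for sites:
  PtaIX (GGAAGT, off=0): no sites
  OquIX (ACACGC, off=3): no sites
  KluII TACT/1: at [114] ⇒ [115]

Pooled cuts: [115]

Fragment lengths:
  [0,115): 115 bp
  [115,144): 29 bp

[29,115]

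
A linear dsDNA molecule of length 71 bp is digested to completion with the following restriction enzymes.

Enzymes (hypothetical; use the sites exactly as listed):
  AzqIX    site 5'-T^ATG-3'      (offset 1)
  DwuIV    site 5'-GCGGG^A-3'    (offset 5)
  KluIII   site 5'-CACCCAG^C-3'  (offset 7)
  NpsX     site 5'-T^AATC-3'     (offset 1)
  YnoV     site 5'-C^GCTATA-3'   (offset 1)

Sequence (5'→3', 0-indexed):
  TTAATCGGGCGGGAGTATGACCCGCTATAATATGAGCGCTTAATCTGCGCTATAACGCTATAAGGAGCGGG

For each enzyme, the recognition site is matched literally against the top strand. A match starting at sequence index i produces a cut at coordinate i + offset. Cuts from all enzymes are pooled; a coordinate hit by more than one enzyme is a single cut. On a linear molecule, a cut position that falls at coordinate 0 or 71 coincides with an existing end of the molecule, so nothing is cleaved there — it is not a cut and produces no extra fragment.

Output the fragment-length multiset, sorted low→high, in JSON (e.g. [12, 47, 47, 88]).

Site scan:
  AzqIX TATG/1: at [15, 30] ⇒ [16, 31]
  DwuIV GCGGGA/5: at [8] ⇒ [13]
  KluIII (CACCCAGC, off=7): no sites
  NpsX TAATC/1: at [1, 40] ⇒ [2, 41]
  YnoV CGCTATA/1: at [22, 47, 55] ⇒ [23, 48, 56]

All cut coordinates (distinct, sorted): [2, 13, 16, 23, 31, 41, 48, 56]

Fragments:
  [0,2): 2 bp
  [2,13): 11 bp
  [13,16): 3 bp
  [16,23): 7 bp
  [23,31): 8 bp
  [31,41): 10 bp
  [41,48): 7 bp
  [48,56): 8 bp
  [56,71): 15 bp

[2,3,7,7,8,8,10,11,15]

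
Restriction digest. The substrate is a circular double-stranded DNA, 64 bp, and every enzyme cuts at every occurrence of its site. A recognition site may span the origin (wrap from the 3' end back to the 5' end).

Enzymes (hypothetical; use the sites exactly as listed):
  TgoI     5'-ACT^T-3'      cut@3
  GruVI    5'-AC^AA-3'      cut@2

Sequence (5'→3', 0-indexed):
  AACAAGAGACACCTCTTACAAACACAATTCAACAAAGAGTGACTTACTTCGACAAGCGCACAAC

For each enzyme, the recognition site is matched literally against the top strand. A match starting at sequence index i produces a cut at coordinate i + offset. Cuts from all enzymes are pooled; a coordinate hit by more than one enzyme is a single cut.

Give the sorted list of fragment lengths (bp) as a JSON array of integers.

[3,3,4,5,6,8,8,11,16]

Site scan:
  TgoI ACTT/3: at [41, 45] ⇒ [44, 48]
  GruVI ACAA/2: at [1, 17, 23, 31, 51, 59, 62] ⇒ [0, 3, 19, 25, 33, 53, 61]

Pooled cuts: [0, 3, 19, 25, 33, 44, 48, 53, 61]

Fragments:
  0→3: 3 bp
  3→19: 16 bp
  19→25: 6 bp
  25→33: 8 bp
  33→44: 11 bp
  44→48: 4 bp
  48→53: 5 bp
  53→61: 8 bp
  61→0 (wrap): 64-61+0 = 3 bp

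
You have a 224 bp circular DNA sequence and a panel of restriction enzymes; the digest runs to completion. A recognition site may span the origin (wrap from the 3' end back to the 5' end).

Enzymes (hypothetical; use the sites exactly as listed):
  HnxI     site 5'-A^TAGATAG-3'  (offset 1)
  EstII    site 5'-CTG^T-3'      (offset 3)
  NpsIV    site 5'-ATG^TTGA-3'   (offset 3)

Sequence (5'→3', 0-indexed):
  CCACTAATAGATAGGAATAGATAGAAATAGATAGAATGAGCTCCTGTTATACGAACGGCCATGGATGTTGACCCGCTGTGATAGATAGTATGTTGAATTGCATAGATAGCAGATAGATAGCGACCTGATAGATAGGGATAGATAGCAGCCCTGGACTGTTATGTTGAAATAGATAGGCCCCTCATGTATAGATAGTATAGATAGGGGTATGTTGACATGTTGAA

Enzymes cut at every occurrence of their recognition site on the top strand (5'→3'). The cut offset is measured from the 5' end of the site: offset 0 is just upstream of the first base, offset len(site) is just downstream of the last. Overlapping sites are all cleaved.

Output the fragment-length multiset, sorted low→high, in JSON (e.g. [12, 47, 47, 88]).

Scan for sites:
  HnxI ATAGATAG/1: at [6, 16, 26, 80, 101, 112, 127, 137, 168, 187, 196] ⇒ [7, 17, 27, 81, 102, 113, 128, 138, 169, 188, 197]
  EstII CTGT/3: at [43, 75, 155] ⇒ [46, 78, 158]
  NpsIV ATGTTGA/3: at [64, 89, 160, 208, 216] ⇒ [67, 92, 163, 211, 219]

Pooled cuts: [7, 17, 27, 46, 67, 78, 81, 92, 102, 113, 128, 138, 158, 163, 169, 188, 197, 211, 219]

Fragment lengths:
  7→17: 10 bp
  17→27: 10 bp
  27→46: 19 bp
  46→67: 21 bp
  67→78: 11 bp
  78→81: 3 bp
  81→92: 11 bp
  92→102: 10 bp
  102→113: 11 bp
  113→128: 15 bp
  128→138: 10 bp
  138→158: 20 bp
  158→163: 5 bp
  163→169: 6 bp
  169→188: 19 bp
  188→197: 9 bp
  197→211: 14 bp
  211→219: 8 bp
  219→7 (wrap): 224-219+7 = 12 bp

[3,5,6,8,9,10,10,10,10,11,11,11,12,14,15,19,19,20,21]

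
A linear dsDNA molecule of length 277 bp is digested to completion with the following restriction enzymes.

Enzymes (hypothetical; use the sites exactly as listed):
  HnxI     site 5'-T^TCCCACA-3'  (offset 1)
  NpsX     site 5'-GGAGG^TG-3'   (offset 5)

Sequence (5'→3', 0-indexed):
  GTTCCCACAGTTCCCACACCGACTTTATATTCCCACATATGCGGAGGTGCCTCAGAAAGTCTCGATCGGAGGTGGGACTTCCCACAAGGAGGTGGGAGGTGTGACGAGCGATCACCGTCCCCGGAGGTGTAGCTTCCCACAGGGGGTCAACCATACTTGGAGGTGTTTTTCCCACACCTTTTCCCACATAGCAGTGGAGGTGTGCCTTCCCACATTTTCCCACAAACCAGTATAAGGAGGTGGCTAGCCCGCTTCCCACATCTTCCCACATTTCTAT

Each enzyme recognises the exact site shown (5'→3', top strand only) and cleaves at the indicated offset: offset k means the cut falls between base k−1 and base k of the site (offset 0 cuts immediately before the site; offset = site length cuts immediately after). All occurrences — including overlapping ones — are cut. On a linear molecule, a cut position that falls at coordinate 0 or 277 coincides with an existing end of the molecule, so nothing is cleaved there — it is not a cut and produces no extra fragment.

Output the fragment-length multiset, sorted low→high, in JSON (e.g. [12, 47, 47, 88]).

Scan for sites:
  HnxI TTCCCACA/1: at [1, 10, 29, 78, 133, 168, 180, 206, 216, 252, 262] ⇒ [2, 11, 30, 79, 134, 169, 181, 207, 217, 253, 263]
  NpsX GGAGGTG/5: at [42, 67, 87, 94, 122, 158, 195, 235] ⇒ [47, 72, 92, 99, 127, 163, 200, 240]

All cut coordinates (distinct, sorted): [2, 11, 30, 47, 72, 79, 92, 99, 127, 134, 163, 169, 181, 200, 207, 217, 240, 253, 263]

Fragments:
  [0,2): 2 bp
  [2,11): 9 bp
  [11,30): 19 bp
  [30,47): 17 bp
  [47,72): 25 bp
  [72,79): 7 bp
  [79,92): 13 bp
  [92,99): 7 bp
  [99,127): 28 bp
  [127,134): 7 bp
  [134,163): 29 bp
  [163,169): 6 bp
  [169,181): 12 bp
  [181,200): 19 bp
  [200,207): 7 bp
  [207,217): 10 bp
  [217,240): 23 bp
  [240,253): 13 bp
  [253,263): 10 bp
  [263,277): 14 bp

[2,6,7,7,7,7,9,10,10,12,13,13,14,17,19,19,23,25,28,29]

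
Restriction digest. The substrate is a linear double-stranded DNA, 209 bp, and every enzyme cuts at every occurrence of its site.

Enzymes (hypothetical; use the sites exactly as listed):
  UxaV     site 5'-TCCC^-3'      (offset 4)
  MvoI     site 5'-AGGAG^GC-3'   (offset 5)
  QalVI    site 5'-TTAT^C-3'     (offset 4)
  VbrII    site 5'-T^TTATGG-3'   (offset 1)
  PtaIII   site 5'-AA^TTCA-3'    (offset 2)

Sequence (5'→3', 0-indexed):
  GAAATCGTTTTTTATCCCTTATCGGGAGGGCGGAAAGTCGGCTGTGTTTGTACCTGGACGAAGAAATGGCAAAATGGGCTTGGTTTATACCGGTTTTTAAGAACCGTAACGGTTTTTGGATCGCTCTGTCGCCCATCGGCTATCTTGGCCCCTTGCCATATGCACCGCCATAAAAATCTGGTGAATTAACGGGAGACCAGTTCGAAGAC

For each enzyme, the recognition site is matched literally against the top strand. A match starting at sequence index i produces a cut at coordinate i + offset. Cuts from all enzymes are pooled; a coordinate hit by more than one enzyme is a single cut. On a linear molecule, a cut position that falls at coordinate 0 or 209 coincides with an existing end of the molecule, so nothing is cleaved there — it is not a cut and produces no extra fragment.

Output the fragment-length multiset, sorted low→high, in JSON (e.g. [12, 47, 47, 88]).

Scan for sites:
  UxaV TCCC/4: at [14] ⇒ [18]
  MvoI (AGGAGGC, off=5): no sites
  QalVI TTATC/4: at [11, 18] ⇒ [15, 22]
  VbrII (TTTATGG, off=1): no sites
  PtaIII (AATTCA, off=2): no sites

Pooled cuts: [15, 18, 22]

Fragments:
  [0,15): 15 bp
  [15,18): 3 bp
  [18,22): 4 bp
  [22,209): 187 bp

[3,4,15,187]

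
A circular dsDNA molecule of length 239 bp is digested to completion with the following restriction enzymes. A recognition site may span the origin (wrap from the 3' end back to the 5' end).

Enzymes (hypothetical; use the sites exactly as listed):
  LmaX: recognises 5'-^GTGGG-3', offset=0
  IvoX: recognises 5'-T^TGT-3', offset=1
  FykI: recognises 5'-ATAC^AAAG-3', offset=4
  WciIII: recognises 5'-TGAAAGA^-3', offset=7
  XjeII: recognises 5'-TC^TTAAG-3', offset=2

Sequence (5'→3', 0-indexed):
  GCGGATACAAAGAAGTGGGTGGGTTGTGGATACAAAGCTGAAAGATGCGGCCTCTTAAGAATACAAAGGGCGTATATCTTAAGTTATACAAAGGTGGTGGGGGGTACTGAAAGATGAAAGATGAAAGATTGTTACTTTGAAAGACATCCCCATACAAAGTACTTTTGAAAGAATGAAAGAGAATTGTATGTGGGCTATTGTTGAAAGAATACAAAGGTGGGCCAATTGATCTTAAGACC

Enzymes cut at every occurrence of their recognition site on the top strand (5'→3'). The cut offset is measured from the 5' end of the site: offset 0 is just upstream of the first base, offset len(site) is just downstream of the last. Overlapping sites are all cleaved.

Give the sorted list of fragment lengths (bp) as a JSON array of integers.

Per-enzyme occurrences:
  LmaX (GTGGG, off=0): starts [14, 18, 96, 189, 216] → cuts [14, 18, 96, 189, 216]
  IvoX (TTGT, off=1): starts [23, 128, 183, 197] → cuts [24, 129, 184, 198]
  FykI (ATACAAAG, off=4): starts [4, 29, 60, 85, 151, 208] → cuts [8, 33, 64, 89, 155, 212]
  WciIII (TGAAAGA, off=7): starts [38, 107, 114, 121, 137, 165, 173, 201] → cuts [45, 114, 121, 128, 144, 172, 180, 208]
  XjeII (TCTTAAG, off=2): starts [52, 76, 229] → cuts [54, 78, 231]

All cut coordinates (distinct, sorted): [8, 14, 18, 24, 33, 45, 54, 64, 78, 89, 96, 114, 121, 128, 129, 144, 155, 172, 180, 184, 189, 198, 208, 212, 216, 231]

Fragment lengths:
  8→14: 6 bp
  14→18: 4 bp
  18→24: 6 bp
  24→33: 9 bp
  33→45: 12 bp
  45→54: 9 bp
  54→64: 10 bp
  64→78: 14 bp
  78→89: 11 bp
  89→96: 7 bp
  96→114: 18 bp
  114→121: 7 bp
  121→128: 7 bp
  128→129: 1 bp
  129→144: 15 bp
  144→155: 11 bp
  155→172: 17 bp
  172→180: 8 bp
  180→184: 4 bp
  184→189: 5 bp
  189→198: 9 bp
  198→208: 10 bp
  208→212: 4 bp
  212→216: 4 bp
  216→231: 15 bp
  231→8 (wrap): 239-231+8 = 16 bp

[1,4,4,4,4,5,6,6,7,7,7,8,9,9,9,10,10,11,11,12,14,15,15,16,17,18]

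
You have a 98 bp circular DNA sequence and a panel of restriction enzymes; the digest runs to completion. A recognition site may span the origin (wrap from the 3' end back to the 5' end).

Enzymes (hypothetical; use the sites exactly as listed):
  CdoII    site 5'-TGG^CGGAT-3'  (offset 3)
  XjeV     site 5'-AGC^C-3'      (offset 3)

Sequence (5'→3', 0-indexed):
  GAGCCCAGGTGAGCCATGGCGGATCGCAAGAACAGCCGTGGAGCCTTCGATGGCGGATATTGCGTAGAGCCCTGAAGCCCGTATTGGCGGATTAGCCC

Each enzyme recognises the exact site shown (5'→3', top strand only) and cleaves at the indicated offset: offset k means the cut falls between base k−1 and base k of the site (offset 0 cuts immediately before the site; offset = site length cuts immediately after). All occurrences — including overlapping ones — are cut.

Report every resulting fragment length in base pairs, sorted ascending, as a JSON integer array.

Per-enzyme occurrences:
  CdoII TGGCGGAT/3: at [16, 50, 84] ⇒ [19, 53, 87]
  XjeV AGCC/3: at [1, 11, 33, 41, 67, 75, 93] ⇒ [4, 14, 36, 44, 70, 78, 96]

Pooled cuts: [4, 14, 19, 36, 44, 53, 70, 78, 87, 96]

Fragments:
  4→14: 10 bp
  14→19: 5 bp
  19→36: 17 bp
  36→44: 8 bp
  44→53: 9 bp
  53→70: 17 bp
  70→78: 8 bp
  78→87: 9 bp
  87→96: 9 bp
  96→4 (wrap): 98-96+4 = 6 bp

[5,6,8,8,9,9,9,10,17,17]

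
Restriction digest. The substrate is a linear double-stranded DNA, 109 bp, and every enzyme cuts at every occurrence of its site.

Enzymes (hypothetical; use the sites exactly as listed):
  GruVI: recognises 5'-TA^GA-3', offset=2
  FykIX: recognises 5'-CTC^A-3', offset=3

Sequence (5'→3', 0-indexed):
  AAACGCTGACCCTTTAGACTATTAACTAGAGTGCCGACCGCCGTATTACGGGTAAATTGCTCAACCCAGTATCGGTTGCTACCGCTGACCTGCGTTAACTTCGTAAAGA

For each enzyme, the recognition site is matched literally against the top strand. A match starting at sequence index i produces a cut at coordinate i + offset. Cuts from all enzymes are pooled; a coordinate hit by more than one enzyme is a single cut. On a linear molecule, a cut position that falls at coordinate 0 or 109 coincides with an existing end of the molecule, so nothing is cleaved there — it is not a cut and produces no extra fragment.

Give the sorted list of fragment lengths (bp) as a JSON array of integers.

Per-enzyme occurrences:
  GruVI TAGA/2: at [14, 26] ⇒ [16, 28]
  FykIX CTCA/3: at [59] ⇒ [62]

Pooled cuts: [16, 28, 62]

Fragments:
  [0,16): 16 bp
  [16,28): 12 bp
  [28,62): 34 bp
  [62,109): 47 bp

[12,16,34,47]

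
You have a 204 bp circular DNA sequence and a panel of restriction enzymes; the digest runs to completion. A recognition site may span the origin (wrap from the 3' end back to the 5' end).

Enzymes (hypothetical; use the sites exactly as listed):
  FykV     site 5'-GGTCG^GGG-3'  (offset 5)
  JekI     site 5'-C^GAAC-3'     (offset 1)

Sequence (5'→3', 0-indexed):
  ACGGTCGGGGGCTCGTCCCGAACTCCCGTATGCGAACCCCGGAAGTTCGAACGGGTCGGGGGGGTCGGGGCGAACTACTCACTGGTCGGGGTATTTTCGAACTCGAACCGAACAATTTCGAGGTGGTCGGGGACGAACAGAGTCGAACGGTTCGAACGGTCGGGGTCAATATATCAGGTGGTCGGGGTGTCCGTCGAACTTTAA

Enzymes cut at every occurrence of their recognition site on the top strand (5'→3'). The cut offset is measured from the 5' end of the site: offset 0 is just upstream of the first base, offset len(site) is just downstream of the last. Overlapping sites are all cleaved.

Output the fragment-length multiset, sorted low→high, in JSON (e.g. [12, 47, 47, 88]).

Scan for sites:
  FykV GGTCGGGG/5: at [2, 53, 62, 83, 124, 157, 179] ⇒ [7, 58, 67, 88, 129, 162, 184]
  JekI CGAAC/1: at [18, 32, 47, 70, 97, 103, 108, 133, 143, 152, 194] ⇒ [19, 33, 48, 71, 98, 104, 109, 134, 144, 153, 195]

Pooled cuts: [7, 19, 33, 48, 58, 67, 71, 88, 98, 104, 109, 129, 134, 144, 153, 162, 184, 195]

Fragments:
  7→19: 12 bp
  19→33: 14 bp
  33→48: 15 bp
  48→58: 10 bp
  58→67: 9 bp
  67→71: 4 bp
  71→88: 17 bp
  88→98: 10 bp
  98→104: 6 bp
  104→109: 5 bp
  109→129: 20 bp
  129→134: 5 bp
  134→144: 10 bp
  144→153: 9 bp
  153→162: 9 bp
  162→184: 22 bp
  184→195: 11 bp
  195→7 (wrap): 204-195+7 = 16 bp

[4,5,5,6,9,9,9,10,10,10,11,12,14,15,16,17,20,22]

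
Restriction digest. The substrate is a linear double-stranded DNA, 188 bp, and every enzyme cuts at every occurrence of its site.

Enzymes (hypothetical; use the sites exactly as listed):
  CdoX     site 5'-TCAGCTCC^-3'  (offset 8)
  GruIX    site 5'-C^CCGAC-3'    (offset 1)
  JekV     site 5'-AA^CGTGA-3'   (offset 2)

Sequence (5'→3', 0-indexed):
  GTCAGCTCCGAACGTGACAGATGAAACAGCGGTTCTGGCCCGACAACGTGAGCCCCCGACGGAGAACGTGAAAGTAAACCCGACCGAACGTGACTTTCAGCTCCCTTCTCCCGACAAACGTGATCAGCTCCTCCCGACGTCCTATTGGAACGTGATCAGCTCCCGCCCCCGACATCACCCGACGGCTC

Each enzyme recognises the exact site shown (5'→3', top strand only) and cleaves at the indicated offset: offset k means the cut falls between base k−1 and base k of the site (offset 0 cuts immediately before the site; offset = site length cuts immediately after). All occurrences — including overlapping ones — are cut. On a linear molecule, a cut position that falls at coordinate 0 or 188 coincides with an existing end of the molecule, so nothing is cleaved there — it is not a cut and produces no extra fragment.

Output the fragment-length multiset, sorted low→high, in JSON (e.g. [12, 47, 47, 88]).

[2,3,5,6,7,8,9,9,9,10,10,11,13,13,13,16,17,27]

Site scan:
  CdoX TCAGCTCC/8: at [1, 96, 123, 155] ⇒ [9, 104, 131, 163]
  GruIX CCCGAC/1: at [38, 54, 78, 109, 132, 167, 177] ⇒ [39, 55, 79, 110, 133, 168, 178]
  JekV AACGTGA/2: at [10, 44, 64, 86, 116, 148] ⇒ [12, 46, 66, 88, 118, 150]

Pooled cuts: [9, 12, 39, 46, 55, 66, 79, 88, 104, 110, 118, 131, 133, 150, 163, 168, 178]

Fragment lengths:
  [0,9): 9 bp
  [9,12): 3 bp
  [12,39): 27 bp
  [39,46): 7 bp
  [46,55): 9 bp
  [55,66): 11 bp
  [66,79): 13 bp
  [79,88): 9 bp
  [88,104): 16 bp
  [104,110): 6 bp
  [110,118): 8 bp
  [118,131): 13 bp
  [131,133): 2 bp
  [133,150): 17 bp
  [150,163): 13 bp
  [163,168): 5 bp
  [168,178): 10 bp
  [178,188): 10 bp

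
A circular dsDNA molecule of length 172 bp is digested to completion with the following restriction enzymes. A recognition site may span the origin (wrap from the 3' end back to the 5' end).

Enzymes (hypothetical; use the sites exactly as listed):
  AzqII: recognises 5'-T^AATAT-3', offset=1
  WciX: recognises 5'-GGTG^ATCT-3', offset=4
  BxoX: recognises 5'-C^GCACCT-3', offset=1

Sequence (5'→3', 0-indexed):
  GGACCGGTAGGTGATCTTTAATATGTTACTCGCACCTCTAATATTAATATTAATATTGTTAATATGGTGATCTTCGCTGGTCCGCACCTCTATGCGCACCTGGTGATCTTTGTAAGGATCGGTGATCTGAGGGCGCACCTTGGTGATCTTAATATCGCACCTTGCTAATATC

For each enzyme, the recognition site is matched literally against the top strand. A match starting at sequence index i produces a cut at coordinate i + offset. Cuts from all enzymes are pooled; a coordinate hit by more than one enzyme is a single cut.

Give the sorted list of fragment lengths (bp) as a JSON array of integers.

[5,6,6,6,6,8,9,9,10,10,10,11,12,12,14,19,19]

Per-enzyme occurrences:
  AzqII TAATAT/1: at [18, 38, 44, 50, 59, 149, 165] ⇒ [19, 39, 45, 51, 60, 150, 166]
  WciX GGTGATCT/4: at [9, 65, 101, 120, 141] ⇒ [13, 69, 105, 124, 145]
  BxoX CGCACCT/1: at [30, 82, 94, 133, 155] ⇒ [31, 83, 95, 134, 156]

Pooled cuts: [13, 19, 31, 39, 45, 51, 60, 69, 83, 95, 105, 124, 134, 145, 150, 156, 166]

Fragments:
  13→19: 6 bp
  19→31: 12 bp
  31→39: 8 bp
  39→45: 6 bp
  45→51: 6 bp
  51→60: 9 bp
  60→69: 9 bp
  69→83: 14 bp
  83→95: 12 bp
  95→105: 10 bp
  105→124: 19 bp
  124→134: 10 bp
  134→145: 11 bp
  145→150: 5 bp
  150→156: 6 bp
  156→166: 10 bp
  166→13 (wrap): 172-166+13 = 19 bp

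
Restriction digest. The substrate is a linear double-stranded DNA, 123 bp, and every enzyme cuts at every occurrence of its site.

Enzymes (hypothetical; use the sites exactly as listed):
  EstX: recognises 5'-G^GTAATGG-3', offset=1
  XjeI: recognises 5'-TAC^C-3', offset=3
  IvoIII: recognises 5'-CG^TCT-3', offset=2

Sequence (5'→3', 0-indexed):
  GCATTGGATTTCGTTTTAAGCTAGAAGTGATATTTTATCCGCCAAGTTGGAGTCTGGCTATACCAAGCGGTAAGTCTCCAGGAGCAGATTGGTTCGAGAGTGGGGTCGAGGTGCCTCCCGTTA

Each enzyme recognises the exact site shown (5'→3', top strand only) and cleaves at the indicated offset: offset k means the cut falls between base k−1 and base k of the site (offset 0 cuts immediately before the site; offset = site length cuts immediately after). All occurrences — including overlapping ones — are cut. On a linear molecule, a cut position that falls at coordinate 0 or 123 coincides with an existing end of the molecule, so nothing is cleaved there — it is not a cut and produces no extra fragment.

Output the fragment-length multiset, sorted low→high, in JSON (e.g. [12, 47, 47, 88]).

[60,63]

Per-enzyme occurrences:
  EstX (GGTAATGG, off=1): no sites
  XjeI TACC/3: at [60] ⇒ [63]
  IvoIII (CGTCT, off=2): no sites

Pooled cuts: [63]

Fragment lengths:
  [0,63): 63 bp
  [63,123): 60 bp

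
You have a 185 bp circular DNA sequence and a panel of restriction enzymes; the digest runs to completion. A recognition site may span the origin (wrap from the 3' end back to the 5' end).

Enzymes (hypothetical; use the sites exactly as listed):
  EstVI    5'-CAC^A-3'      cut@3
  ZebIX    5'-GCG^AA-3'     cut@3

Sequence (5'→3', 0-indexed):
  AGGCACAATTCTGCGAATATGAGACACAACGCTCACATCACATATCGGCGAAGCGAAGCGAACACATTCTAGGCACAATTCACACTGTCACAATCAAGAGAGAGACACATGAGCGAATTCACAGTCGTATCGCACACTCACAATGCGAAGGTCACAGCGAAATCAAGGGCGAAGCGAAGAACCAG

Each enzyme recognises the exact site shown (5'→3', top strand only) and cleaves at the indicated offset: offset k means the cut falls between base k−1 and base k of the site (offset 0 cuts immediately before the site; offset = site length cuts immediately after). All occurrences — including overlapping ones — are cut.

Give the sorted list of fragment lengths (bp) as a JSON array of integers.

Site scan:
  EstVI CACA/3: at [3, 24, 33, 38, 62, 73, 80, 88, 105, 119, 132, 138, 152] ⇒ [6, 27, 36, 41, 65, 76, 83, 91, 108, 122, 135, 141, 155]
  ZebIX GCGAA/3: at [12, 47, 52, 57, 112, 144, 156, 168, 173] ⇒ [15, 50, 55, 60, 115, 147, 159, 171, 176]

All cut coordinates (distinct, sorted): [6, 15, 27, 36, 41, 50, 55, 60, 65, 76, 83, 91, 108, 115, 122, 135, 141, 147, 155, 159, 171, 176]

Fragment lengths:
  6→15: 9 bp
  15→27: 12 bp
  27→36: 9 bp
  36→41: 5 bp
  41→50: 9 bp
  50→55: 5 bp
  55→60: 5 bp
  60→65: 5 bp
  65→76: 11 bp
  76→83: 7 bp
  83→91: 8 bp
  91→108: 17 bp
  108→115: 7 bp
  115→122: 7 bp
  122→135: 13 bp
  135→141: 6 bp
  141→147: 6 bp
  147→155: 8 bp
  155→159: 4 bp
  159→171: 12 bp
  171→176: 5 bp
  176→6 (wrap): 185-176+6 = 15 bp

[4,5,5,5,5,5,6,6,7,7,7,8,8,9,9,9,11,12,12,13,15,17]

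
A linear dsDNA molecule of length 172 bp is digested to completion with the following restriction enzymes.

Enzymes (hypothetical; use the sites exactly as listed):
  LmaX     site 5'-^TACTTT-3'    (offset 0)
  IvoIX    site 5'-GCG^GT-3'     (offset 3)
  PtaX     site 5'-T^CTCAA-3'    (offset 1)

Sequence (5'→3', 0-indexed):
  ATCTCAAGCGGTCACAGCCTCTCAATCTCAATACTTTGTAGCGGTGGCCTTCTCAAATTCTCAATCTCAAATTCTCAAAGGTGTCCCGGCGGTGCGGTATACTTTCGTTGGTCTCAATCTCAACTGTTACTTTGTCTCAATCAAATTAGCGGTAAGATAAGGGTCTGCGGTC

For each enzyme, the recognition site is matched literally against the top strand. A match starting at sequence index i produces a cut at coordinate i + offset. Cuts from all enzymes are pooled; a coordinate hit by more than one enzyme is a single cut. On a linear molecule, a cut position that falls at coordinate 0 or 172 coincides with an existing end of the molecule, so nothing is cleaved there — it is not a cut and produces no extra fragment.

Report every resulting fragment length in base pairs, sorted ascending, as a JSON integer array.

[2,3,3,5,5,6,6,6,8,8,8,8,8,9,10,12,13,16,18,18]

Scan for sites:
  LmaX (TACTTT, off=0): starts [31, 99, 127] → cuts [31, 99, 127]
  IvoIX (GCGGT, off=3): starts [7, 40, 88, 93, 148, 166] → cuts [10, 43, 91, 96, 151, 169]
  PtaX (TCTCAA, off=1): starts [1, 19, 25, 50, 58, 64, 72, 111, 117, 134] → cuts [2, 20, 26, 51, 59, 65, 73, 112, 118, 135]

All cut coordinates (distinct, sorted): [2, 10, 20, 26, 31, 43, 51, 59, 65, 73, 91, 96, 99, 112, 118, 127, 135, 151, 169]

Fragments:
  [0,2): 2 bp
  [2,10): 8 bp
  [10,20): 10 bp
  [20,26): 6 bp
  [26,31): 5 bp
  [31,43): 12 bp
  [43,51): 8 bp
  [51,59): 8 bp
  [59,65): 6 bp
  [65,73): 8 bp
  [73,91): 18 bp
  [91,96): 5 bp
  [96,99): 3 bp
  [99,112): 13 bp
  [112,118): 6 bp
  [118,127): 9 bp
  [127,135): 8 bp
  [135,151): 16 bp
  [151,169): 18 bp
  [169,172): 3 bp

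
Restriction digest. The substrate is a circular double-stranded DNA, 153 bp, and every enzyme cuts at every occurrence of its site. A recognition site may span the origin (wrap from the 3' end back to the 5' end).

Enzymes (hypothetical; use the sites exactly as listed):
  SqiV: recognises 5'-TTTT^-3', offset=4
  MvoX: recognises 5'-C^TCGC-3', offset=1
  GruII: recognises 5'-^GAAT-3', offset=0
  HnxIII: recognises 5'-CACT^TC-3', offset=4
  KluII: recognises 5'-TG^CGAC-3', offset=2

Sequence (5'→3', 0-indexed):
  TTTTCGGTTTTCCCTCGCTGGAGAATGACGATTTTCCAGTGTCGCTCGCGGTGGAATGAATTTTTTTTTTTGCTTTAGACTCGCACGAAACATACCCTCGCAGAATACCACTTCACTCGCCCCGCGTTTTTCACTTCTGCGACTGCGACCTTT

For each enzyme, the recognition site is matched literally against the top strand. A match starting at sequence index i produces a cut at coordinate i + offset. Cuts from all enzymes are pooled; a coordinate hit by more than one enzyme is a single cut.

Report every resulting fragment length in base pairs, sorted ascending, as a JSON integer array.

[1,1,1,1,1,1,1,1,1,1,1,3,4,4,4,4,5,6,7,7,8,8,9,9,10,10,13,14,17]

Per-enzyme occurrences:
  SqiV (TTTT, off=4): starts [0, 7, 31, 60, 61, 62, 63, 64, 65, 66, 67, 126, 127, 150, 151, 152] → cuts [1, 2, 3, 4, 11, 35, 64, 65, 66, 67, 68, 69, 70, 71, 130, 131]
  MvoX (CTCGC, off=1): starts [13, 44, 79, 96, 115] → cuts [14, 45, 80, 97, 116]
  GruII (GAAT, off=0): starts [22, 53, 57, 102] → cuts [22, 53, 57, 102]
  HnxIII (CACTTC, off=4): starts [108, 131] → cuts [112, 135]
  KluII (TGCGAC, off=2): starts [137, 143] → cuts [139, 145]

All cut coordinates (distinct, sorted): [1, 2, 3, 4, 11, 14, 22, 35, 45, 53, 57, 64, 65, 66, 67, 68, 69, 70, 71, 80, 97, 102, 112, 116, 130, 131, 135, 139, 145]

Fragment lengths:
  1→2: 1 bp
  2→3: 1 bp
  3→4: 1 bp
  4→11: 7 bp
  11→14: 3 bp
  14→22: 8 bp
  22→35: 13 bp
  35→45: 10 bp
  45→53: 8 bp
  53→57: 4 bp
  57→64: 7 bp
  64→65: 1 bp
  65→66: 1 bp
  66→67: 1 bp
  67→68: 1 bp
  68→69: 1 bp
  69→70: 1 bp
  70→71: 1 bp
  71→80: 9 bp
  80→97: 17 bp
  97→102: 5 bp
  102→112: 10 bp
  112→116: 4 bp
  116→130: 14 bp
  130→131: 1 bp
  131→135: 4 bp
  135→139: 4 bp
  139→145: 6 bp
  145→1 (wrap): 153-145+1 = 9 bp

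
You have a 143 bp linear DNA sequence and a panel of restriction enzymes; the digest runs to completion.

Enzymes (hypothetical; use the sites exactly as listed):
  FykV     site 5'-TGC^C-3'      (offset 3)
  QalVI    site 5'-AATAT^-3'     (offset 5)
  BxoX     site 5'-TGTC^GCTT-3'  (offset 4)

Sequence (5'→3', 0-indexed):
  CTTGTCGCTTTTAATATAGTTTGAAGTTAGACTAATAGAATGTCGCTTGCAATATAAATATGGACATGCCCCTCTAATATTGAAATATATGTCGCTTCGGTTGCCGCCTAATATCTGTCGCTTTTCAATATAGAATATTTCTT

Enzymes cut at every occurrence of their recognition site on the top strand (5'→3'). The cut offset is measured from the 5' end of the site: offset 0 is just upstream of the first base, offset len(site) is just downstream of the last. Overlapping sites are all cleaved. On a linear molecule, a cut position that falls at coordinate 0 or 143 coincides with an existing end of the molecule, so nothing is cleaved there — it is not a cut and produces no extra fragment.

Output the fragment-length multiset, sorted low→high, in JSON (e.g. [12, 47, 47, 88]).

[5,5,5,6,6,7,8,8,10,11,11,11,11,12,27]

Per-enzyme occurrences:
  FykV TGCC/3: at [66, 101] ⇒ [69, 104]
  QalVI AATAT/5: at [12, 50, 56, 75, 83, 109, 126, 133] ⇒ [17, 55, 61, 80, 88, 114, 131, 138]
  BxoX TGTCGCTT/4: at [2, 40, 89, 115] ⇒ [6, 44, 93, 119]

Pooled cuts: [6, 17, 44, 55, 61, 69, 80, 88, 93, 104, 114, 119, 131, 138]

Fragment lengths:
  [0,6): 6 bp
  [6,17): 11 bp
  [17,44): 27 bp
  [44,55): 11 bp
  [55,61): 6 bp
  [61,69): 8 bp
  [69,80): 11 bp
  [80,88): 8 bp
  [88,93): 5 bp
  [93,104): 11 bp
  [104,114): 10 bp
  [114,119): 5 bp
  [119,131): 12 bp
  [131,138): 7 bp
  [138,143): 5 bp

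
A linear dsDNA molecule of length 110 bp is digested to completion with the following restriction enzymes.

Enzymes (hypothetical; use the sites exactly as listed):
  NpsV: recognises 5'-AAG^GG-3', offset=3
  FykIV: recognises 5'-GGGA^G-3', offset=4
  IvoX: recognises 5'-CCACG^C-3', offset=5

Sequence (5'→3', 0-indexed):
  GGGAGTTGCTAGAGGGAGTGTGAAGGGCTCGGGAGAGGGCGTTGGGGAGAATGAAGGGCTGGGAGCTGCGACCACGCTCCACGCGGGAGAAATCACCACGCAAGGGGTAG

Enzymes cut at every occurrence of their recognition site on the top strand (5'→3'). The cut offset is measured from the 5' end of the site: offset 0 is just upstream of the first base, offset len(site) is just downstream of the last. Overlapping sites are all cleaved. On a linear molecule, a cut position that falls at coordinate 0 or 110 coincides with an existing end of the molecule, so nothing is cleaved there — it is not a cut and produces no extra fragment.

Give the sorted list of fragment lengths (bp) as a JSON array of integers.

[4,4,5,6,7,8,8,8,9,12,12,13,14]

Site scan:
  NpsV (AAGGG, off=3): starts [22, 53, 101] → cuts [25, 56, 104]
  FykIV (GGGAG, off=4): starts [0, 13, 30, 44, 60, 84] → cuts [4, 17, 34, 48, 64, 88]
  IvoX (CCACGC, off=5): starts [71, 78, 95] → cuts [76, 83, 100]

Pooled cuts: [4, 17, 25, 34, 48, 56, 64, 76, 83, 88, 100, 104]

Fragments:
  [0,4): 4 bp
  [4,17): 13 bp
  [17,25): 8 bp
  [25,34): 9 bp
  [34,48): 14 bp
  [48,56): 8 bp
  [56,64): 8 bp
  [64,76): 12 bp
  [76,83): 7 bp
  [83,88): 5 bp
  [88,100): 12 bp
  [100,104): 4 bp
  [104,110): 6 bp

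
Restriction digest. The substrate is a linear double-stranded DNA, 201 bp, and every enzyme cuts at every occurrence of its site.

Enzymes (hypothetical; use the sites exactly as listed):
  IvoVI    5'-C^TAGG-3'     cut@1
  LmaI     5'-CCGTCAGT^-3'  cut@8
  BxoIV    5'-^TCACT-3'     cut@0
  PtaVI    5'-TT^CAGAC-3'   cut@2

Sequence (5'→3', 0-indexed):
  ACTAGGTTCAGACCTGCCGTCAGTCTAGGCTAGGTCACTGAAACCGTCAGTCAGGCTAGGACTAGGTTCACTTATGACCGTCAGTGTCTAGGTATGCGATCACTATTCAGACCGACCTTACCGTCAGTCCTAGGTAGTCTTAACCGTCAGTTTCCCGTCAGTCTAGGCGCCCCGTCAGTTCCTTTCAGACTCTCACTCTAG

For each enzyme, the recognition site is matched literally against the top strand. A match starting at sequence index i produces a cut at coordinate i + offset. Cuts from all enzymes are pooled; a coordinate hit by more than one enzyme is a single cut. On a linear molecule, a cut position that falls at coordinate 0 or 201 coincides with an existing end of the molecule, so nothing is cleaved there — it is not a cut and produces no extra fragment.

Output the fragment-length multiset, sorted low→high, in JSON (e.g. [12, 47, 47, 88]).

Scan for sites:
  IvoVI (CTAGG, off=1): starts [1, 24, 29, 55, 61, 87, 129, 162] → cuts [2, 25, 30, 56, 62, 88, 130, 163]
  LmaI (CCGTCAGT, off=8): starts [16, 43, 77, 120, 143, 154, 171] → cuts [24, 51, 85, 128, 151, 162, 179]
  BxoIV (TCACT, off=0): starts [34, 67, 99, 192] → cuts [34, 67, 99, 192]
  PtaVI (TTCAGAC, off=2): starts [6, 105, 183] → cuts [8, 107, 185]

All cut coordinates (distinct, sorted): [2, 8, 24, 25, 30, 34, 51, 56, 62, 67, 85, 88, 99, 107, 128, 130, 151, 162, 163, 179, 185, 192]

Fragment lengths:
  [0,2): 2 bp
  [2,8): 6 bp
  [8,24): 16 bp
  [24,25): 1 bp
  [25,30): 5 bp
  [30,34): 4 bp
  [34,51): 17 bp
  [51,56): 5 bp
  [56,62): 6 bp
  [62,67): 5 bp
  [67,85): 18 bp
  [85,88): 3 bp
  [88,99): 11 bp
  [99,107): 8 bp
  [107,128): 21 bp
  [128,130): 2 bp
  [130,151): 21 bp
  [151,162): 11 bp
  [162,163): 1 bp
  [163,179): 16 bp
  [179,185): 6 bp
  [185,192): 7 bp
  [192,201): 9 bp

[1,1,2,2,3,4,5,5,5,6,6,6,7,8,9,11,11,16,16,17,18,21,21]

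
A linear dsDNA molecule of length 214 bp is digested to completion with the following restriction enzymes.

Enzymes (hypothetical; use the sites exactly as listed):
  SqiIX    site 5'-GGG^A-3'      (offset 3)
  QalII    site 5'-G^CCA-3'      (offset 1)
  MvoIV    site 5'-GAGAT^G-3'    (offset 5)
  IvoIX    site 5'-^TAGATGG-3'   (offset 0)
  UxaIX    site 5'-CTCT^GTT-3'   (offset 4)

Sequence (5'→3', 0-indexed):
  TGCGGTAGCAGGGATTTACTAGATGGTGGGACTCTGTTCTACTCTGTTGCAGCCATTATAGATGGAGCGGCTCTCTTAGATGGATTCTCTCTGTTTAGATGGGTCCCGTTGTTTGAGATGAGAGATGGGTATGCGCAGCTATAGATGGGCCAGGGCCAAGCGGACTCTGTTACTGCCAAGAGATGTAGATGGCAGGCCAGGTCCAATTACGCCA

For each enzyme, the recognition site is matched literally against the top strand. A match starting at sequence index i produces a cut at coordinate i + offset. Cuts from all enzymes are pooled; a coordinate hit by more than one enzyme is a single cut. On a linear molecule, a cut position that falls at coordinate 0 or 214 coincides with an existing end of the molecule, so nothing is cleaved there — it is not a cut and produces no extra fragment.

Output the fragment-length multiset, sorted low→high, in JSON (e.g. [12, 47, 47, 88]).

[1,3,3,5,6,6,6,7,7,7,8,9,10,11,11,13,13,15,15,16,18,24]

Per-enzyme occurrences:
  SqiIX (GGGA, off=3): starts [10, 27] → cuts [13, 30]
  QalII (GCCA, off=1): starts [51, 148, 154, 174, 195, 210] → cuts [52, 149, 155, 175, 196, 211]
  MvoIV (GAGATG, off=5): starts [114, 121, 179] → cuts [119, 126, 184]
  IvoIX (TAGATGG, off=0): starts [19, 58, 76, 95, 141, 185] → cuts [19, 58, 76, 95, 141, 185]
  UxaIX (CTCTGTT, off=4): starts [31, 41, 88, 164] → cuts [35, 45, 92, 168]

Pooled cuts: [13, 19, 30, 35, 45, 52, 58, 76, 92, 95, 119, 126, 141, 149, 155, 168, 175, 184, 185, 196, 211]

Fragments:
  [0,13): 13 bp
  [13,19): 6 bp
  [19,30): 11 bp
  [30,35): 5 bp
  [35,45): 10 bp
  [45,52): 7 bp
  [52,58): 6 bp
  [58,76): 18 bp
  [76,92): 16 bp
  [92,95): 3 bp
  [95,119): 24 bp
  [119,126): 7 bp
  [126,141): 15 bp
  [141,149): 8 bp
  [149,155): 6 bp
  [155,168): 13 bp
  [168,175): 7 bp
  [175,184): 9 bp
  [184,185): 1 bp
  [185,196): 11 bp
  [196,211): 15 bp
  [211,214): 3 bp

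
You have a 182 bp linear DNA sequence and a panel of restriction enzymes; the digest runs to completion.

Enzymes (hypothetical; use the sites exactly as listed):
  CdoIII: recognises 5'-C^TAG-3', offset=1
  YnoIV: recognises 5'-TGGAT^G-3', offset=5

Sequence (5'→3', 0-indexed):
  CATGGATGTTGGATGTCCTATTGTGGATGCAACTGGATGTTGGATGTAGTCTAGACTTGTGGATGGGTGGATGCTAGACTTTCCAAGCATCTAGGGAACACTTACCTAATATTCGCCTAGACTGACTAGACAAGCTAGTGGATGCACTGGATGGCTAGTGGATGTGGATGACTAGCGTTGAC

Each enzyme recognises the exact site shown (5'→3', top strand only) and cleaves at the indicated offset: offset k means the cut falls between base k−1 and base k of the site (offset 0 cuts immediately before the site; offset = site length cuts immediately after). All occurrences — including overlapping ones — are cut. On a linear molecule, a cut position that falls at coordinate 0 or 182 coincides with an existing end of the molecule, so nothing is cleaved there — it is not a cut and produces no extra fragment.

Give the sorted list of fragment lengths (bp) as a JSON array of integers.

[2,3,3,6,6,7,7,7,8,8,8,9,9,9,10,10,13,14,17,26]

Per-enzyme occurrences:
  CdoIII CTAG/1: at [50, 73, 90, 116, 125, 134, 154, 171] ⇒ [51, 74, 91, 117, 126, 135, 155, 172]
  YnoIV TGGATG/5: at [2, 9, 23, 33, 40, 59, 67, 138, 147, 158, 164] ⇒ [7, 14, 28, 38, 45, 64, 72, 143, 152, 163, 169]

Pooled cuts: [7, 14, 28, 38, 45, 51, 64, 72, 74, 91, 117, 126, 135, 143, 152, 155, 163, 169, 172]

Fragment lengths:
  [0,7): 7 bp
  [7,14): 7 bp
  [14,28): 14 bp
  [28,38): 10 bp
  [38,45): 7 bp
  [45,51): 6 bp
  [51,64): 13 bp
  [64,72): 8 bp
  [72,74): 2 bp
  [74,91): 17 bp
  [91,117): 26 bp
  [117,126): 9 bp
  [126,135): 9 bp
  [135,143): 8 bp
  [143,152): 9 bp
  [152,155): 3 bp
  [155,163): 8 bp
  [163,169): 6 bp
  [169,172): 3 bp
  [172,182): 10 bp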